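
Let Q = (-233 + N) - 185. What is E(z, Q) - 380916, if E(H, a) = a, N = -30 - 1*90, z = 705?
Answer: -381454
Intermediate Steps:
N = -120 (N = -30 - 90 = -120)
Q = -538 (Q = (-233 - 120) - 185 = -353 - 185 = -538)
E(z, Q) - 380916 = -538 - 380916 = -381454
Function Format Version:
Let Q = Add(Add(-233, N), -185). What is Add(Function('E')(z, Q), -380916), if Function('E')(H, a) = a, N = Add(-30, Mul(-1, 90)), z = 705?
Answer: -381454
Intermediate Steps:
N = -120 (N = Add(-30, -90) = -120)
Q = -538 (Q = Add(Add(-233, -120), -185) = Add(-353, -185) = -538)
Add(Function('E')(z, Q), -380916) = Add(-538, -380916) = -381454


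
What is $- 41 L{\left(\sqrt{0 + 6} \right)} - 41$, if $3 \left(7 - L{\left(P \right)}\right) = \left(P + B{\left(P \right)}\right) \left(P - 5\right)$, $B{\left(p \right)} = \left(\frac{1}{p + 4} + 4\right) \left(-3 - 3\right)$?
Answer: $\frac{8036}{5} - \frac{7052 \sqrt{6}}{15} \approx 455.61$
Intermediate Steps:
$B{\left(p \right)} = -24 - \frac{6}{4 + p}$ ($B{\left(p \right)} = \left(\frac{1}{4 + p} + 4\right) \left(-6\right) = \left(4 + \frac{1}{4 + p}\right) \left(-6\right) = -24 - \frac{6}{4 + p}$)
$L{\left(P \right)} = 7 - \frac{\left(-5 + P\right) \left(P + \frac{6 \left(-17 - 4 P\right)}{4 + P}\right)}{3}$ ($L{\left(P \right)} = 7 - \frac{\left(P + \frac{6 \left(-17 - 4 P\right)}{4 + P}\right) \left(P - 5\right)}{3} = 7 - \frac{\left(P + \frac{6 \left(-17 - 4 P\right)}{4 + P}\right) \left(-5 + P\right)}{3} = 7 - \frac{\left(-5 + P\right) \left(P + \frac{6 \left(-17 - 4 P\right)}{4 + P}\right)}{3}$)
$- 41 L{\left(\sqrt{0 + 6} \right)} - 41 = - 41 \frac{-426 - \left(\sqrt{0 + 6}\right)^{3} + 23 \sqrt{0 + 6} + 25 \left(\sqrt{0 + 6}\right)^{2}}{3 \left(4 + \sqrt{0 + 6}\right)} - 41 = - 41 \frac{-426 - \left(\sqrt{6}\right)^{3} + 23 \sqrt{6} + 25 \left(\sqrt{6}\right)^{2}}{3 \left(4 + \sqrt{6}\right)} - 41 = - 41 \frac{-426 - 6 \sqrt{6} + 23 \sqrt{6} + 25 \cdot 6}{3 \left(4 + \sqrt{6}\right)} - 41 = - 41 \frac{-426 - 6 \sqrt{6} + 23 \sqrt{6} + 150}{3 \left(4 + \sqrt{6}\right)} - 41 = - 41 \frac{-276 + 17 \sqrt{6}}{3 \left(4 + \sqrt{6}\right)} - 41 = - \frac{41 \left(-276 + 17 \sqrt{6}\right)}{3 \left(4 + \sqrt{6}\right)} - 41 = -41 - \frac{41 \left(-276 + 17 \sqrt{6}\right)}{3 \left(4 + \sqrt{6}\right)}$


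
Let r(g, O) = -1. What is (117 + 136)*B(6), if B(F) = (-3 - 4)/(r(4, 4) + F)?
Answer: -1771/5 ≈ -354.20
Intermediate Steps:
B(F) = -7/(-1 + F) (B(F) = (-3 - 4)/(-1 + F) = -7/(-1 + F))
(117 + 136)*B(6) = (117 + 136)*(-7/(-1 + 6)) = 253*(-7/5) = -1771/5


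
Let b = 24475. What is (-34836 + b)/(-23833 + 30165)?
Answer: -10361/6332 ≈ -1.6363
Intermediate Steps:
(-34836 + b)/(-23833 + 30165) = (-34836 + 24475)/(-23833 + 30165) = -10361/6332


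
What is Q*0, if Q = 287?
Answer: 0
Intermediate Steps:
Q*0 = 287*0 = 0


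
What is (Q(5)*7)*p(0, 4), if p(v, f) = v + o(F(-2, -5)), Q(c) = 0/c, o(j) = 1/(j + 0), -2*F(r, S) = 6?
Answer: 0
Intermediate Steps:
F(r, S) = -3 (F(r, S) = -½*6 = -3)
o(j) = 1/j
Q(c) = 0
p(v, f) = -⅓ + v (p(v, f) = v + 1/(-3) = v - ⅓ = -⅓ + v)
(Q(5)*7)*p(0, 4) = (0*7)*(-⅓ + 0) = 0*(-⅓) = 0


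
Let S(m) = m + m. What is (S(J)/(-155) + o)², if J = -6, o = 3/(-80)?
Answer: 9801/6150400 ≈ 0.0015936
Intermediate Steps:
o = -3/80 (o = 3*(-1/80) = -3/80 ≈ -0.037500)
S(m) = 2*m
(S(J)/(-155) + o)² = ((2*(-6))/(-155) - 3/80)² = (-12*(-1/155) - 3/80)² = (12/155 - 3/80)² = (99/2480)² = 9801/6150400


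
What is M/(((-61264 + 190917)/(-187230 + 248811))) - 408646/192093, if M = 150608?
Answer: 1781531074422226/24905433729 ≈ 71532.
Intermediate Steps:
M/(((-61264 + 190917)/(-187230 + 248811))) - 408646/192093 = 150608/(((-61264 + 190917)/(-187230 + 248811))) - 408646/192093 = 150608/((129653/61581)) - 408646*1/192093 = 150608/((129653*(1/61581))) - 408646/192093 = 150608/(129653/61581) - 408646/192093 = 150608*(61581/129653) - 408646/192093 = 9274591248/129653 - 408646/192093 = 1781531074422226/24905433729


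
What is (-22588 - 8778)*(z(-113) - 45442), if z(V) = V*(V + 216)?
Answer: 1790402646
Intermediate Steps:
z(V) = V*(216 + V)
(-22588 - 8778)*(z(-113) - 45442) = (-22588 - 8778)*(-113*(216 - 113) - 45442) = -31366*(-113*103 - 45442) = -31366*(-11639 - 45442) = -31366*(-57081) = 1790402646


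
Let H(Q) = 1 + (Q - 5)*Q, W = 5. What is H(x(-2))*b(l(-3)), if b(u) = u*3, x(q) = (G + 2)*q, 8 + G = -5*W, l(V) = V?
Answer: -31815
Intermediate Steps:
G = -33 (G = -8 - 5*5 = -8 - 25 = -33)
x(q) = -31*q (x(q) = (-33 + 2)*q = -31*q)
H(Q) = 1 + Q*(-5 + Q) (H(Q) = 1 + (-5 + Q)*Q = 1 + Q*(-5 + Q))
b(u) = 3*u
H(x(-2))*b(l(-3)) = (1 + (-31*(-2))**2 - (-155)*(-2))*(3*(-3)) = (1 + 62**2 - 5*62)*(-9) = (1 + 3844 - 310)*(-9) = 3535*(-9) = -31815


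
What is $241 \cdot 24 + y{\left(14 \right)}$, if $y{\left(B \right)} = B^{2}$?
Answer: $5980$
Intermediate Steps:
$241 \cdot 24 + y{\left(14 \right)} = 241 \cdot 24 + 14^{2} = 5784 + 196 = 5980$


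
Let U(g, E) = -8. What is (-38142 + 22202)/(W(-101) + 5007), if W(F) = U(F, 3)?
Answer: -15940/4999 ≈ -3.1886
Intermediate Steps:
W(F) = -8
(-38142 + 22202)/(W(-101) + 5007) = (-38142 + 22202)/(-8 + 5007) = -15940/4999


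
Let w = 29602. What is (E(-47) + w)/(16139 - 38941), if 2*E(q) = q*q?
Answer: -61413/45604 ≈ -1.3467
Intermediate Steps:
E(q) = q**2/2 (E(q) = (q*q)/2 = q**2/2)
(E(-47) + w)/(16139 - 38941) = ((1/2)*(-47)**2 + 29602)/(16139 - 38941) = ((1/2)*2209 + 29602)/(-22802) = (2209/2 + 29602)*(-1/22802) = (61413/2)*(-1/22802) = -61413/45604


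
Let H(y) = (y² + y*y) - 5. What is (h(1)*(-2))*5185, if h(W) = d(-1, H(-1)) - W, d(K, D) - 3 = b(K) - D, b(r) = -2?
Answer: -31110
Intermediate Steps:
H(y) = -5 + 2*y² (H(y) = (y² + y²) - 5 = 2*y² - 5 = -5 + 2*y²)
d(K, D) = 1 - D (d(K, D) = 3 + (-2 - D) = 1 - D)
h(W) = 4 - W (h(W) = (1 - (-5 + 2*(-1)²)) - W = (1 - (-5 + 2*1)) - W = (1 - (-5 + 2)) - W = (1 - 1*(-3)) - W = (1 + 3) - W = 4 - W)
(h(1)*(-2))*5185 = ((4 - 1*1)*(-2))*5185 = ((4 - 1)*(-2))*5185 = (3*(-2))*5185 = -6*5185 = -31110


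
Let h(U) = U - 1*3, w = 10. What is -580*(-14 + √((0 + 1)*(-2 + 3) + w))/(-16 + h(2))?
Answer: -8120/17 + 580*√11/17 ≈ -364.49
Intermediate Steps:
h(U) = -3 + U (h(U) = U - 3 = -3 + U)
-580*(-14 + √((0 + 1)*(-2 + 3) + w))/(-16 + h(2)) = -580*(-14 + √((0 + 1)*(-2 + 3) + 10))/(-16 + (-3 + 2)) = -580*(-14 + √(1*1 + 10))/(-16 - 1) = -580*(-14 + √(1 + 10))/(-17) = -580*(-14 + √11)*(-1)/17 = -580*(14/17 - √11/17) = -8120/17 + 580*√11/17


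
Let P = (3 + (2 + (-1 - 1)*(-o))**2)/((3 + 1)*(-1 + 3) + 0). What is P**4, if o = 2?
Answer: 2313441/4096 ≈ 564.80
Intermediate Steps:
P = 39/8 (P = (3 + (2 + (-1 - 1)*(-1*2))**2)/((3 + 1)*(-1 + 3) + 0) = (3 + (2 - 2*(-2))**2)/(4*2 + 0) = (3 + (2 + 4)**2)/(8 + 0) = (3 + 6**2)/8 = (3 + 36)*(1/8) = 39*(1/8) = 39/8 ≈ 4.8750)
P**4 = (39/8)**4 = 2313441/4096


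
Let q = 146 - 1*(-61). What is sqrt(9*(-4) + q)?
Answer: 3*sqrt(19) ≈ 13.077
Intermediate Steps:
q = 207 (q = 146 + 61 = 207)
sqrt(9*(-4) + q) = sqrt(9*(-4) + 207) = sqrt(-36 + 207) = sqrt(171) = 3*sqrt(19)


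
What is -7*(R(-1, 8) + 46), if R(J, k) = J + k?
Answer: -371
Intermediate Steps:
-7*(R(-1, 8) + 46) = -7*((-1 + 8) + 46) = -7*(7 + 46) = -7*53 = -371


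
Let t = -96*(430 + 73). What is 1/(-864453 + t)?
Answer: -1/912741 ≈ -1.0956e-6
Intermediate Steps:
t = -48288 (t = -96*503 = -48288)
1/(-864453 + t) = 1/(-864453 - 48288) = 1/(-912741) = -1/912741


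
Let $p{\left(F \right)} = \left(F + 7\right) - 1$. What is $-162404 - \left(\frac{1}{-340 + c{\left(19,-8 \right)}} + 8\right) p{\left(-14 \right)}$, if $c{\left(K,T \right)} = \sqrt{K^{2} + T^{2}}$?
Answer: $- \frac{219970732}{1355} - \frac{8 \sqrt{17}}{23035} \approx -1.6234 \cdot 10^{5}$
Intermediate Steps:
$p{\left(F \right)} = 6 + F$ ($p{\left(F \right)} = \left(7 + F\right) - 1 = 6 + F$)
$-162404 - \left(\frac{1}{-340 + c{\left(19,-8 \right)}} + 8\right) p{\left(-14 \right)} = -162404 - \left(\frac{1}{-340 + \sqrt{19^{2} + \left(-8\right)^{2}}} + 8\right) \left(6 - 14\right) = -162404 - \left(\frac{1}{-340 + \sqrt{361 + 64}} + 8\right) \left(-8\right) = -162404 - \left(\frac{1}{-340 + \sqrt{425}} + 8\right) \left(-8\right) = -162404 - \left(\frac{1}{-340 + 5 \sqrt{17}} + 8\right) \left(-8\right) = -162404 - \left(8 + \frac{1}{-340 + 5 \sqrt{17}}\right) \left(-8\right) = -162404 - \left(-64 - \frac{8}{-340 + 5 \sqrt{17}}\right) = -162404 + \left(64 + \frac{8}{-340 + 5 \sqrt{17}}\right) = -162340 + \frac{8}{-340 + 5 \sqrt{17}}$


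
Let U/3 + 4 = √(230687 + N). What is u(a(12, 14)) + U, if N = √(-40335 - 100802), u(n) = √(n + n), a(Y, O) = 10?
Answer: -12 + 2*√5 + 3*√(230687 + I*√141137) ≈ 1433.4 + 1.1733*I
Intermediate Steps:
u(n) = √2*√n (u(n) = √(2*n) = √2*√n)
N = I*√141137 (N = √(-141137) = I*√141137 ≈ 375.68*I)
U = -12 + 3*√(230687 + I*√141137) ≈ 1428.9 + 1.1733*I
u(a(12, 14)) + U = √2*√10 + (-12 + 3*√(230687 + I*√141137)) = 2*√5 + (-12 + 3*√(230687 + I*√141137)) = -12 + 2*√5 + 3*√(230687 + I*√141137)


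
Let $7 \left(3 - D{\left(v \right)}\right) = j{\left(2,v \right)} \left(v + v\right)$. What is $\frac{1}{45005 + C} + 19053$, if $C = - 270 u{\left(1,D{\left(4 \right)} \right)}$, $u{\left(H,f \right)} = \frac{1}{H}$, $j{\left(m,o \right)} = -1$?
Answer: $\frac{852335956}{44735} \approx 19053.0$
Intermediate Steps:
$D{\left(v \right)} = 3 + \frac{2 v}{7}$ ($D{\left(v \right)} = 3 - \frac{\left(-1\right) \left(v + v\right)}{7} = 3 - \frac{\left(-1\right) 2 v}{7} = 3 - \frac{\left(-2\right) v}{7} = 3 + \frac{2 v}{7}$)
$C = -270$ ($C = - \frac{270}{1} = \left(-270\right) 1 = -270$)
$\frac{1}{45005 + C} + 19053 = \frac{1}{45005 - 270} + 19053 = \frac{1}{44735} + 19053 = \frac{852335956}{44735}$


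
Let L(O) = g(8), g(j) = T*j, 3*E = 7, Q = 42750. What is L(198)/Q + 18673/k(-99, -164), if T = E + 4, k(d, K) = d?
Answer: -7002331/37125 ≈ -188.61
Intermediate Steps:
E = 7/3 (E = (⅓)*7 = 7/3 ≈ 2.3333)
T = 19/3 (T = 7/3 + 4 = 19/3 ≈ 6.3333)
g(j) = 19*j/3
L(O) = 152/3 (L(O) = (19/3)*8 = 152/3)
L(198)/Q + 18673/k(-99, -164) = (152/3)/42750 + 18673/(-99) = (152/3)*(1/42750) + 18673*(-1/99) = 4/3375 - 18673/99 = -7002331/37125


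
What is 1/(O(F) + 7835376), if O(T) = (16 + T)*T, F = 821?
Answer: 1/8522553 ≈ 1.1734e-7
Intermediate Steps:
O(T) = T*(16 + T)
1/(O(F) + 7835376) = 1/(821*(16 + 821) + 7835376) = 1/(821*837 + 7835376) = 1/(687177 + 7835376) = 1/8522553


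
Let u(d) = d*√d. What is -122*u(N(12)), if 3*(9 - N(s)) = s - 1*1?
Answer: -7808*√3/9 ≈ -1502.7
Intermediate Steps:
N(s) = 28/3 - s/3 (N(s) = 9 - (s - 1*1)/3 = 9 - (s - 1)/3 = 9 - (-1 + s)/3 = 9 + (⅓ - s/3) = 28/3 - s/3)
u(d) = d^(3/2)
-122*u(N(12)) = -122*(28/3 - ⅓*12)^(3/2) = -122*(28/3 - 4)^(3/2) = -7808*√3/9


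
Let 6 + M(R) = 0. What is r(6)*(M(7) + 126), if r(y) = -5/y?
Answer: -100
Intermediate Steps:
M(R) = -6 (M(R) = -6 + 0 = -6)
r(6)*(M(7) + 126) = (-5/6)*(-6 + 126) = -5*1/6*120 = -5/6*120 = -100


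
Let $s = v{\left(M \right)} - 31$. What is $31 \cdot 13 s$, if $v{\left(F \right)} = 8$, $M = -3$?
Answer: $-9269$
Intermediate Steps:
$s = -23$ ($s = 8 - 31 = -23$)
$31 \cdot 13 s = 31 \cdot 13 \left(-23\right) = 403 \left(-23\right) = -9269$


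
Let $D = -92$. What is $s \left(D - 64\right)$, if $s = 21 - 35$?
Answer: $2184$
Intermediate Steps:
$s = -14$
$s \left(D - 64\right) = - 14 \left(-92 - 64\right) = \left(-14\right) \left(-156\right) = 2184$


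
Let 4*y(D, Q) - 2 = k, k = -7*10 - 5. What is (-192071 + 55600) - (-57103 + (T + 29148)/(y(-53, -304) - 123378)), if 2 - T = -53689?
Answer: -39174522924/493585 ≈ -79367.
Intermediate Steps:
k = -75 (k = -70 - 5 = -75)
y(D, Q) = -73/4 (y(D, Q) = ½ + (¼)*(-75) = ½ - 75/4 = -73/4)
T = 53691 (T = 2 - 1*(-53689) = 2 + 53689 = 53691)
(-192071 + 55600) - (-57103 + (T + 29148)/(y(-53, -304) - 123378)) = (-192071 + 55600) - (-57103 + (53691 + 29148)/(-73/4 - 123378)) = -136471 - (-57103 + 82839/(-493585/4)) = -136471 - (-57103 + 82839*(-4/493585)) = -136471 - (-57103 - 331356/493585) = -136471 - 1*(-28185515611/493585) = -136471 + 28185515611/493585 = -39174522924/493585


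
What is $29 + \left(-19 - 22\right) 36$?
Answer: $-1447$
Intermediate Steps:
$29 + \left(-19 - 22\right) 36 = 29 - 1476 = -1447$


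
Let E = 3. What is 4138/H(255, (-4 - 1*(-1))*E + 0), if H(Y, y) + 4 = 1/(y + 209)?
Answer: -827600/799 ≈ -1035.8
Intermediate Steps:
H(Y, y) = -4 + 1/(209 + y) (H(Y, y) = -4 + 1/(y + 209) = -4 + 1/(209 + y))
4138/H(255, (-4 - 1*(-1))*E + 0) = 4138/(((-835 - 4*((-4 - 1*(-1))*3 + 0))/(209 + ((-4 - 1*(-1))*3 + 0)))) = 4138/(((-835 - 4*((-4 + 1)*3 + 0))/(209 + ((-4 + 1)*3 + 0)))) = 4138/(((-835 - 4*(-3*3 + 0))/(209 + (-3*3 + 0)))) = 4138/(((-835 - 4*(-9 + 0))/(209 + (-9 + 0)))) = 4138/(((-835 - 4*(-9))/(209 - 9))) = 4138/(((-835 + 36)/200)) = 4138/(((1/200)*(-799))) = 4138/(-799/200) = 4138*(-200/799) = -827600/799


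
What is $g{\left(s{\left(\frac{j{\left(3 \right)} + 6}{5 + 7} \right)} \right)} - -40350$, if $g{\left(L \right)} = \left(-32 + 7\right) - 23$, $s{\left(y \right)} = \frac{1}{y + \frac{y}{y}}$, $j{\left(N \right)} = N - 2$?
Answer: $40302$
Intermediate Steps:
$j{\left(N \right)} = -2 + N$
$s{\left(y \right)} = \frac{1}{1 + y}$ ($s{\left(y \right)} = \frac{1}{y + 1} = \frac{1}{1 + y}$)
$g{\left(L \right)} = -48$ ($g{\left(L \right)} = -25 - 23 = -48$)
$g{\left(s{\left(\frac{j{\left(3 \right)} + 6}{5 + 7} \right)} \right)} - -40350 = -48 - -40350 = -48 + 40350 = 40302$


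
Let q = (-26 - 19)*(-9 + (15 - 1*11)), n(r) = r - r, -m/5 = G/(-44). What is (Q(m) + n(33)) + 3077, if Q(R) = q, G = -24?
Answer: 3302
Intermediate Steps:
m = -30/11 (m = -(-120)/(-44) = -(-120)*(-1)/44 = -5*6/11 = -30/11 ≈ -2.7273)
n(r) = 0
q = 225 (q = -45*(-9 + (15 - 11)) = -45*(-9 + 4) = -45*(-5) = 225)
Q(R) = 225
(Q(m) + n(33)) + 3077 = (225 + 0) + 3077 = 225 + 3077 = 3302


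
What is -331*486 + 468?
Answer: -160398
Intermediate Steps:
-331*486 + 468 = -160866 + 468 = -160398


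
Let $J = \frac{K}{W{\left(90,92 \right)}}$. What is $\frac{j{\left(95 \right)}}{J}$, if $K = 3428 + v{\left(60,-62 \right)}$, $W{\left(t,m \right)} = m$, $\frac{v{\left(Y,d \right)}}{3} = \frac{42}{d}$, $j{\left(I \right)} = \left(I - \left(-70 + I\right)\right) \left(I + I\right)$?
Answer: $\frac{7586320}{21241} \approx 357.15$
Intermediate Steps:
$j{\left(I \right)} = 140 I$ ($j{\left(I \right)} = 70 \cdot 2 I = 140 I$)
$v{\left(Y,d \right)} = \frac{126}{d}$ ($v{\left(Y,d \right)} = 3 \frac{42}{d} = \frac{126}{d}$)
$K = \frac{106205}{31}$ ($K = 3428 + \frac{126}{-62} = 3428 + 126 \left(- \frac{1}{62}\right) = 3428 - \frac{63}{31} = \frac{106205}{31} \approx 3426.0$)
$J = \frac{106205}{2852}$ ($J = \frac{106205}{31 \cdot 92} = \frac{106205}{31} \cdot \frac{1}{92} = \frac{106205}{2852} \approx 37.239$)
$\frac{j{\left(95 \right)}}{J} = \frac{140 \cdot 95}{\frac{106205}{2852}} = 13300 \cdot \frac{2852}{106205} = \frac{7586320}{21241}$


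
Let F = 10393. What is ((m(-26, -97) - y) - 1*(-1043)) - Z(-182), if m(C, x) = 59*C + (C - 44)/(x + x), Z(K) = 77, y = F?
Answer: -1063182/97 ≈ -10961.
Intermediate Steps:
y = 10393
m(C, x) = 59*C + (-44 + C)/(2*x) (m(C, x) = 59*C + (-44 + C)/((2*x)) = 59*C + (-44 + C)*(1/(2*x)) = 59*C + (-44 + C)/(2*x))
((m(-26, -97) - y) - 1*(-1043)) - Z(-182) = (((½)*(-44 - 26 + 118*(-26)*(-97))/(-97) - 1*10393) - 1*(-1043)) - 1*77 = (((½)*(-1/97)*(-44 - 26 + 297596) - 10393) + 1043) - 77 = (((½)*(-1/97)*297526 - 10393) + 1043) - 77 = ((-148763/97 - 10393) + 1043) - 77 = (-1156884/97 + 1043) - 77 = -1055713/97 - 77 = -1063182/97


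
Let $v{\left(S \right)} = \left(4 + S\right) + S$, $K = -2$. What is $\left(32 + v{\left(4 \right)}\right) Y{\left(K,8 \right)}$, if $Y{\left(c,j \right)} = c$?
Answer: $-88$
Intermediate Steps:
$v{\left(S \right)} = 4 + 2 S$
$\left(32 + v{\left(4 \right)}\right) Y{\left(K,8 \right)} = \left(32 + \left(4 + 2 \cdot 4\right)\right) \left(-2\right) = \left(32 + \left(4 + 8\right)\right) \left(-2\right) = \left(32 + 12\right) \left(-2\right) = 44 \left(-2\right) = -88$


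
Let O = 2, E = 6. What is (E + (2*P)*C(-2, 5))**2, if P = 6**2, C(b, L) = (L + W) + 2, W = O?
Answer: 427716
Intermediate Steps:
W = 2
C(b, L) = 4 + L (C(b, L) = (L + 2) + 2 = (2 + L) + 2 = 4 + L)
P = 36
(E + (2*P)*C(-2, 5))**2 = (6 + (2*36)*(4 + 5))**2 = (6 + 72*9)**2 = (6 + 648)**2 = 654**2 = 427716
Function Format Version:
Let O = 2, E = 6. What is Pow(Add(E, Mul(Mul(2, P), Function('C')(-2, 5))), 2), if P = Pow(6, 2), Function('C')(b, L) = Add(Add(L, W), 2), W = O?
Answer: 427716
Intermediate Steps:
W = 2
Function('C')(b, L) = Add(4, L) (Function('C')(b, L) = Add(Add(L, 2), 2) = Add(Add(2, L), 2) = Add(4, L))
P = 36
Pow(Add(E, Mul(Mul(2, P), Function('C')(-2, 5))), 2) = Pow(Add(6, Mul(Mul(2, 36), Add(4, 5))), 2) = Pow(Add(6, Mul(72, 9)), 2) = Pow(Add(6, 648), 2) = Pow(654, 2) = 427716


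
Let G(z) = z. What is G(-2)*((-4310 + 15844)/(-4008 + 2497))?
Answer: 23068/1511 ≈ 15.267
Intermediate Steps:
G(-2)*((-4310 + 15844)/(-4008 + 2497)) = -2*(-4310 + 15844)/(-4008 + 2497) = -23068/(-1511) = -23068*(-1)/1511 = -2*(-11534/1511) = 23068/1511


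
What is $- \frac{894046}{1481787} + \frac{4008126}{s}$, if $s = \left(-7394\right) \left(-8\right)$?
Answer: $\frac{2943152196085}{43825332312} \approx 67.156$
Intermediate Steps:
$s = 59152$
$- \frac{894046}{1481787} + \frac{4008126}{s} = - \frac{894046}{1481787} + \frac{4008126}{59152} = \left(-894046\right) \frac{1}{1481787} + 4008126 \cdot \frac{1}{59152} = - \frac{894046}{1481787} + \frac{2004063}{29576} = \frac{2943152196085}{43825332312}$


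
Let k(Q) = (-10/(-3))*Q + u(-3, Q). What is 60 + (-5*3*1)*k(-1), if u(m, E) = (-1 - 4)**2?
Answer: -265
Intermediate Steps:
u(m, E) = 25 (u(m, E) = (-5)**2 = 25)
k(Q) = 25 + 10*Q/3 (k(Q) = (-10/(-3))*Q + 25 = (-10*(-1/3))*Q + 25 = 10*Q/3 + 25 = 25 + 10*Q/3)
60 + (-5*3*1)*k(-1) = 60 + (-5*3*1)*(25 + (10/3)*(-1)) = 60 + (-15*1)*(25 - 10/3) = 60 - 15*65/3 = 60 - 325 = -265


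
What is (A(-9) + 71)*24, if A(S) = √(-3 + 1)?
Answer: 1704 + 24*I*√2 ≈ 1704.0 + 33.941*I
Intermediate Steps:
A(S) = I*√2 (A(S) = √(-2) = I*√2)
(A(-9) + 71)*24 = (I*√2 + 71)*24 = (71 + I*√2)*24 = 1704 + 24*I*√2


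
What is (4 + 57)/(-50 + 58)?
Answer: 61/8 ≈ 7.6250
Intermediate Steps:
(4 + 57)/(-50 + 58) = 61/8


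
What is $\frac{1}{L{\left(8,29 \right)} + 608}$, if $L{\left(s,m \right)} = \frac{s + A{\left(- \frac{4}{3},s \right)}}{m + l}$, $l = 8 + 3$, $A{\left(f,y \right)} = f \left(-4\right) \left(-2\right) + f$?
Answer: $\frac{10}{6079} \approx 0.001645$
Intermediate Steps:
$A{\left(f,y \right)} = 9 f$ ($A{\left(f,y \right)} = - 4 f \left(-2\right) + f = 8 f + f = 9 f$)
$l = 11$
$L{\left(s,m \right)} = \frac{-12 + s}{11 + m}$ ($L{\left(s,m \right)} = \frac{s + 9 \left(- \frac{4}{3}\right)}{m + 11} = \frac{s + 9 \left(\left(-4\right) \frac{1}{3}\right)}{11 + m} = \frac{s + 9 \left(- \frac{4}{3}\right)}{11 + m} = \frac{s - 12}{11 + m} = \frac{-12 + s}{11 + m}$)
$\frac{1}{L{\left(8,29 \right)} + 608} = \frac{1}{\frac{-12 + 8}{11 + 29} + 608} = \frac{1}{\frac{1}{40} \left(-4\right) + 608} = \frac{1}{- \frac{1}{10} + 608} = \frac{1}{\frac{6079}{10}} = \frac{10}{6079}$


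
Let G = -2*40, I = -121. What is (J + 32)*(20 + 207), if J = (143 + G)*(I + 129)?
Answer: 121672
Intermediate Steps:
G = -80
J = 504 (J = (143 - 80)*(-121 + 129) = 63*8 = 504)
(J + 32)*(20 + 207) = (504 + 32)*(20 + 207) = 536*227 = 121672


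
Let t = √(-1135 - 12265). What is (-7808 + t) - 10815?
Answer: -18623 + 10*I*√134 ≈ -18623.0 + 115.76*I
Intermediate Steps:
t = 10*I*√134 (t = √(-13400) = 10*I*√134 ≈ 115.76*I)
(-7808 + t) - 10815 = (-7808 + 10*I*√134) - 10815 = -18623 + 10*I*√134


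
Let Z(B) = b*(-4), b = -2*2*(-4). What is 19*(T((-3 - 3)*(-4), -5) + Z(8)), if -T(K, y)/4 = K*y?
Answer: 7904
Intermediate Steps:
b = 16 (b = -4*(-4) = 16)
Z(B) = -64 (Z(B) = 16*(-4) = -64)
T(K, y) = -4*K*y
19*(T((-3 - 3)*(-4), -5) + Z(8)) = 19*(-4*(-3 - 3)*(-4)*(-5) - 64) = 19*(-4*(-6*(-4))*(-5) - 64) = 19*(-4*24*(-5) - 64) = 19*(480 - 64) = 19*416 = 7904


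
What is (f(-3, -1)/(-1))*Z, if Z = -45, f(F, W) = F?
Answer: -135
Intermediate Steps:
(f(-3, -1)/(-1))*Z = -3/(-1)*(-45) = -3*(-1)*(-45) = 3*(-45) = -135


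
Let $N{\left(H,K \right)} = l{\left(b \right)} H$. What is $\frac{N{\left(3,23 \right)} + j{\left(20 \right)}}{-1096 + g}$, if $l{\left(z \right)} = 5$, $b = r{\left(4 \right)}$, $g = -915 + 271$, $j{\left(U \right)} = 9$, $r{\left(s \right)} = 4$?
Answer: $- \frac{2}{145} \approx -0.013793$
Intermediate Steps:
$g = -644$
$b = 4$
$N{\left(H,K \right)} = 5 H$
$\frac{N{\left(3,23 \right)} + j{\left(20 \right)}}{-1096 + g} = \frac{5 \cdot 3 + 9}{-1096 - 644} = \frac{15 + 9}{-1740} = 24 \left(- \frac{1}{1740}\right) = - \frac{2}{145}$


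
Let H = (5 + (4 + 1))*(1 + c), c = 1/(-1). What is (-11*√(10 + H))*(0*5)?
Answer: 0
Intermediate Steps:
c = -1 (c = 1*(-1) = -1)
H = 0 (H = (5 + (4 + 1))*(1 - 1) = (5 + 5)*0 = 10*0 = 0)
(-11*√(10 + H))*(0*5) = (-11*√(10 + 0))*(0*5) = -11*√10*0 = 0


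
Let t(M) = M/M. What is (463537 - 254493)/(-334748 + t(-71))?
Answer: -209044/334747 ≈ -0.62448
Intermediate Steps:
t(M) = 1
(463537 - 254493)/(-334748 + t(-71)) = (463537 - 254493)/(-334748 + 1) = 209044/(-334747) = 209044*(-1/334747) = -209044/334747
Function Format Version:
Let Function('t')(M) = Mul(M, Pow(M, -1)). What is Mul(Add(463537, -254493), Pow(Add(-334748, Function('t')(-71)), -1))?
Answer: Rational(-209044, 334747) ≈ -0.62448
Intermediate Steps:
Function('t')(M) = 1
Mul(Add(463537, -254493), Pow(Add(-334748, Function('t')(-71)), -1)) = Mul(Add(463537, -254493), Pow(Add(-334748, 1), -1)) = Mul(209044, Pow(-334747, -1)) = Mul(209044, Rational(-1, 334747)) = Rational(-209044, 334747)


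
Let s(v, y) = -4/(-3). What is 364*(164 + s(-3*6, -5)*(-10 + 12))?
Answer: 182000/3 ≈ 60667.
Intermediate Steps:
s(v, y) = 4/3 (s(v, y) = -4*(-1/3) = 4/3)
364*(164 + s(-3*6, -5)*(-10 + 12)) = 364*(164 + 4*(-10 + 12)/3) = 364*(164 + (4/3)*2) = 364*(164 + 8/3) = 364*(500/3) = 182000/3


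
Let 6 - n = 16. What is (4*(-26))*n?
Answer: 1040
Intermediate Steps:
n = -10 (n = 6 - 1*16 = 6 - 16 = -10)
(4*(-26))*n = (4*(-26))*(-10) = -104*(-10) = 1040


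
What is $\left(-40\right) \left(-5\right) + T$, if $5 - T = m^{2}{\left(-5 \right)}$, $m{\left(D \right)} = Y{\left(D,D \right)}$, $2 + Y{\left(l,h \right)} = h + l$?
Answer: $61$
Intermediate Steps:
$Y{\left(l,h \right)} = -2 + h + l$ ($Y{\left(l,h \right)} = -2 + \left(h + l\right) = -2 + h + l$)
$m{\left(D \right)} = -2 + 2 D$ ($m{\left(D \right)} = -2 + D + D = -2 + 2 D$)
$T = -139$ ($T = 5 - \left(-2 + 2 \left(-5\right)\right)^{2} = 5 - \left(-2 - 10\right)^{2} = 5 - \left(-12\right)^{2} = 5 - 144 = -139$)
$\left(-40\right) \left(-5\right) + T = \left(-40\right) \left(-5\right) - 139 = 200 - 139 = 61$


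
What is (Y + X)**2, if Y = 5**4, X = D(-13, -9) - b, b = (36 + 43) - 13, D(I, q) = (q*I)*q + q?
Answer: 253009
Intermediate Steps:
D(I, q) = q + I*q**2 (D(I, q) = (I*q)*q + q = I*q**2 + q = q + I*q**2)
b = 66 (b = 79 - 13 = 66)
X = -1128 (X = -9*(1 - 13*(-9)) - 1*66 = -9*(1 + 117) - 66 = -9*118 - 66 = -1062 - 66 = -1128)
Y = 625
(Y + X)**2 = (625 - 1128)**2 = (-503)**2 = 253009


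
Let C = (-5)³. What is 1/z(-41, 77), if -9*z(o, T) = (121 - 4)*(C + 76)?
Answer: 1/637 ≈ 0.0015699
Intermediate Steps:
C = -125
z(o, T) = 637 (z(o, T) = -(121 - 4)*(-125 + 76)/9 = -13*(-49) = -⅑*(-5733) = 637)
1/z(-41, 77) = 1/637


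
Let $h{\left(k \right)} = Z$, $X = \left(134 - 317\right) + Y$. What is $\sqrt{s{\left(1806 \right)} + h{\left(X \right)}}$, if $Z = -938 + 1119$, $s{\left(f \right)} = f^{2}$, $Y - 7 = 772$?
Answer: $\sqrt{3261817} \approx 1806.1$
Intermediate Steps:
$Y = 779$ ($Y = 7 + 772 = 779$)
$X = 596$ ($X = \left(134 - 317\right) + 779 = -183 + 779 = 596$)
$Z = 181$
$h{\left(k \right)} = 181$
$\sqrt{s{\left(1806 \right)} + h{\left(X \right)}} = \sqrt{1806^{2} + 181} = \sqrt{3261636 + 181} = \sqrt{3261817}$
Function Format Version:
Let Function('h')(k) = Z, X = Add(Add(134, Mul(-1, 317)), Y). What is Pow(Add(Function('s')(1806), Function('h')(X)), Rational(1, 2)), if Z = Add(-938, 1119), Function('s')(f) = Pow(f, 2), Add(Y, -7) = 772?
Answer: Pow(3261817, Rational(1, 2)) ≈ 1806.1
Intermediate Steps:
Y = 779 (Y = Add(7, 772) = 779)
X = 596 (X = Add(Add(134, Mul(-1, 317)), 779) = Add(Add(134, -317), 779) = Add(-183, 779) = 596)
Z = 181
Function('h')(k) = 181
Pow(Add(Function('s')(1806), Function('h')(X)), Rational(1, 2)) = Pow(Add(Pow(1806, 2), 181), Rational(1, 2)) = Pow(Add(3261636, 181), Rational(1, 2)) = Pow(3261817, Rational(1, 2))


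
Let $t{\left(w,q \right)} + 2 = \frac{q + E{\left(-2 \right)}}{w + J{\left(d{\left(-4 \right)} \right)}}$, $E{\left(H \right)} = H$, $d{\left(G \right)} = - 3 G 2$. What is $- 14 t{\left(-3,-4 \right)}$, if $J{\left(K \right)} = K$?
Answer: $32$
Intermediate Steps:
$d{\left(G \right)} = - 6 G$
$t{\left(w,q \right)} = -2 + \frac{-2 + q}{24 + w}$ ($t{\left(w,q \right)} = -2 + \frac{q - 2}{w - -24} = -2 + \frac{-2 + q}{w + 24} = -2 + \frac{-2 + q}{24 + w}$)
$- 14 t{\left(-3,-4 \right)} = - 14 \frac{-50 - 4 - -6}{24 - 3} = - 14 \frac{-50 - 4 + 6}{21} = - 14 \cdot \frac{1}{21} \left(-48\right) = \left(-14\right) \left(- \frac{16}{7}\right) = 32$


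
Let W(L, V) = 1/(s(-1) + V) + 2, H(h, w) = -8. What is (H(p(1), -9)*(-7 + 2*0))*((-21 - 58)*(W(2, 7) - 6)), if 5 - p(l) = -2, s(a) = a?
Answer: 50876/3 ≈ 16959.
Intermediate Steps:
p(l) = 7 (p(l) = 5 - 1*(-2) = 5 + 2 = 7)
W(L, V) = 2 + 1/(-1 + V) (W(L, V) = 1/(-1 + V) + 2 = 2 + 1/(-1 + V))
(H(p(1), -9)*(-7 + 2*0))*((-21 - 58)*(W(2, 7) - 6)) = (-8*(-7 + 2*0))*((-21 - 58)*((-1 + 2*7)/(-1 + 7) - 6)) = (-8*(-7 + 0))*(-79*((-1 + 14)/6 - 6)) = (-8*(-7))*(-79*((⅙)*13 - 6)) = 56*(-79*(13/6 - 6)) = 56*(-79*(-23/6)) = 56*(1817/6) = 50876/3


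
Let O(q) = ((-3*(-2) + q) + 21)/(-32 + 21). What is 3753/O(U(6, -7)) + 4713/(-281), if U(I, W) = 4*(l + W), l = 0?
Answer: 11595810/281 ≈ 41266.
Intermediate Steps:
U(I, W) = 4*W (U(I, W) = 4*(0 + W) = 4*W)
O(q) = -27/11 - q/11 (O(q) = ((6 + q) + 21)/(-11) = (27 + q)*(-1/11) = -27/11 - q/11)
3753/O(U(6, -7)) + 4713/(-281) = 3753/(-27/11 - 4*(-7)/11) + 4713/(-281) = 3753/(-27/11 - 1/11*(-28)) + 4713*(-1/281) = 3753/(-27/11 + 28/11) - 4713/281 = 3753/(1/11) - 4713/281 = 3753*11 - 4713/281 = 41283 - 4713/281 = 11595810/281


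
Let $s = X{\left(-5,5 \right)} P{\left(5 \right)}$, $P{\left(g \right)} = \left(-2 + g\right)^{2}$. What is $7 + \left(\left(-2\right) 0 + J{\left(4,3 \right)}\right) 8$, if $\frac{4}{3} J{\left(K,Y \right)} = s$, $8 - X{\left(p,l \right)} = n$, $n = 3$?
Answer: $277$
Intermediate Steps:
$X{\left(p,l \right)} = 5$ ($X{\left(p,l \right)} = 8 - 3 = 5$)
$s = 45$ ($s = 5 \left(-2 + 5\right)^{2} = 5 \cdot 3^{2} = 5 \cdot 9 = 45$)
$J{\left(K,Y \right)} = \frac{135}{4}$ ($J{\left(K,Y \right)} = \frac{3}{4} \cdot 45 = \frac{135}{4}$)
$7 + \left(\left(-2\right) 0 + J{\left(4,3 \right)}\right) 8 = 7 + \left(\left(-2\right) 0 + \frac{135}{4}\right) 8 = 7 + \left(0 + \frac{135}{4}\right) 8 = 7 + \frac{135}{4} \cdot 8 = 7 + 270 = 277$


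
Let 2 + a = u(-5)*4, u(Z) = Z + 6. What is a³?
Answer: 8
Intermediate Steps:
u(Z) = 6 + Z
a = 2 (a = -2 + (6 - 5)*4 = -2 + 1*4 = -2 + 4 = 2)
a³ = 2³ = 8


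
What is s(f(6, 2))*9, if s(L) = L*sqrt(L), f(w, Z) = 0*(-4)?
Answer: 0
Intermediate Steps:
f(w, Z) = 0
s(L) = L**(3/2)
s(f(6, 2))*9 = 0**(3/2)*9 = 0*9 = 0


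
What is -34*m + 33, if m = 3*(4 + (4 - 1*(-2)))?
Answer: -987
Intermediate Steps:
m = 30 (m = 3*(4 + (4 + 2)) = 3*(4 + 6) = 3*10 = 30)
-34*m + 33 = -34*30 + 33 = -1020 + 33 = -987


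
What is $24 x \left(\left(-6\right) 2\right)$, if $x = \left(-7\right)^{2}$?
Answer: $-14112$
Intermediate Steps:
$x = 49$
$24 x \left(\left(-6\right) 2\right) = 24 \cdot 49 \left(\left(-6\right) 2\right) = 1176 \left(-12\right) = -14112$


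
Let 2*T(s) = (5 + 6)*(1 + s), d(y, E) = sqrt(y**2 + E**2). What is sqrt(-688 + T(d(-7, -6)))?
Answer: sqrt(-2730 + 22*sqrt(85))/2 ≈ 25.135*I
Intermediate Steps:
d(y, E) = sqrt(E**2 + y**2)
T(s) = 11/2 + 11*s/2 (T(s) = ((5 + 6)*(1 + s))/2 = (11*(1 + s))/2 = (11 + 11*s)/2 = 11/2 + 11*s/2)
sqrt(-688 + T(d(-7, -6))) = sqrt(-688 + (11/2 + 11*sqrt((-6)**2 + (-7)**2)/2)) = sqrt(-688 + (11/2 + 11*sqrt(36 + 49)/2)) = sqrt(-688 + (11/2 + 11*sqrt(85)/2)) = sqrt(-1365/2 + 11*sqrt(85)/2)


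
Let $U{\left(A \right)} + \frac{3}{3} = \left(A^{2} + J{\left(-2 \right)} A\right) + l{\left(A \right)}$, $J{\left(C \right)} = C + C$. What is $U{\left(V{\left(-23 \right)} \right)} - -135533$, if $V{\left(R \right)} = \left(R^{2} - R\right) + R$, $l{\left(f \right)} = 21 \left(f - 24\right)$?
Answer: $423862$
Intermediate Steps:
$l{\left(f \right)} = -504 + 21 f$ ($l{\left(f \right)} = 21 \left(-24 + f\right) = -504 + 21 f$)
$J{\left(C \right)} = 2 C$
$V{\left(R \right)} = R^{2}$
$U{\left(A \right)} = -505 + A^{2} + 17 A$ ($U{\left(A \right)} = -1 + \left(\left(A^{2} + 2 \left(-2\right) A\right) + \left(-504 + 21 A\right)\right) = -1 + \left(\left(A^{2} - 4 A\right) + \left(-504 + 21 A\right)\right) = -1 + \left(-504 + A^{2} + 17 A\right) = -505 + A^{2} + 17 A$)
$U{\left(V{\left(-23 \right)} \right)} - -135533 = \left(-505 + \left(\left(-23\right)^{2}\right)^{2} + 17 \left(-23\right)^{2}\right) - -135533 = \left(-505 + 529^{2} + 17 \cdot 529\right) + 135533 = \left(-505 + 279841 + 8993\right) + 135533 = 288329 + 135533 = 423862$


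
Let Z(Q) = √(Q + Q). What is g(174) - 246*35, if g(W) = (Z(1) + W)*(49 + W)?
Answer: 30192 + 223*√2 ≈ 30507.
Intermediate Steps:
Z(Q) = √2*√Q (Z(Q) = √(2*Q) = √2*√Q)
g(W) = (49 + W)*(W + √2) (g(W) = (√2*√1 + W)*(49 + W) = (√2*1 + W)*(49 + W) = (√2 + W)*(49 + W) = (W + √2)*(49 + W) = (49 + W)*(W + √2))
g(174) - 246*35 = (174² + 49*174 + 49*√2 + 174*√2) - 246*35 = (30276 + 8526 + 49*√2 + 174*√2) - 1*8610 = (38802 + 223*√2) - 8610 = 30192 + 223*√2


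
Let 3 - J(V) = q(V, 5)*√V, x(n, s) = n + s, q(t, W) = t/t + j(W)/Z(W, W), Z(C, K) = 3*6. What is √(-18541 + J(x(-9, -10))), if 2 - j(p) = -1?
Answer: √(-667368 - 42*I*√19)/6 ≈ 0.018675 - 136.15*I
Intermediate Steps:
j(p) = 3 (j(p) = 2 - 1*(-1) = 2 + 1 = 3)
Z(C, K) = 18
q(t, W) = 7/6 (q(t, W) = t/t + 3/18 = 1 + 3*(1/18) = 1 + ⅙ = 7/6)
J(V) = 3 - 7*√V/6
√(-18541 + J(x(-9, -10))) = √(-18541 + (3 - 7*√(-9 - 10)/6)) = √(-18541 + (3 - 7*I*√19/6)) = √(-18538 - 7*I*√19/6)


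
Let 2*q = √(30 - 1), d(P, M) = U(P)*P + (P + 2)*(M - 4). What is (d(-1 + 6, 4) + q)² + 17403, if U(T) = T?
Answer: 72141/4 + 25*√29 ≈ 18170.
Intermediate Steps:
d(P, M) = P² + (-4 + M)*(2 + P) (d(P, M) = P*P + (P + 2)*(M - 4) = P² + (2 + P)*(-4 + M) = P² + (-4 + M)*(2 + P))
q = √29/2 (q = √(30 - 1)/2 = √29/2 ≈ 2.6926)
(d(-1 + 6, 4) + q)² + 17403 = ((-8 + (-1 + 6)² - 4*(-1 + 6) + 2*4 + 4*(-1 + 6)) + √29/2)² + 17403 = ((-8 + 5² - 4*5 + 8 + 4*5) + √29/2)² + 17403 = ((-8 + 25 - 20 + 8 + 20) + √29/2)² + 17403 = (25 + √29/2)² + 17403 = 17403 + (25 + √29/2)²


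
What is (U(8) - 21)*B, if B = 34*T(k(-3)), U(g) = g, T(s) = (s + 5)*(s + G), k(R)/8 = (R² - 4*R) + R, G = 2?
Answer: -9615268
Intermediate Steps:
k(R) = -24*R + 8*R² (k(R) = 8*((R² - 4*R) + R) = 8*(R² - 3*R) = -24*R + 8*R²)
T(s) = (2 + s)*(5 + s) (T(s) = (s + 5)*(s + 2) = (5 + s)*(2 + s) = (2 + s)*(5 + s))
B = 739636 (B = 34*(10 + (8*(-3)*(-3 - 3))² + 7*(8*(-3)*(-3 - 3))) = 34*(10 + (8*(-3)*(-6))² + 7*(8*(-3)*(-6))) = 34*(10 + 144² + 7*144) = 34*(10 + 20736 + 1008) = 34*21754 = 739636)
(U(8) - 21)*B = (8 - 21)*739636 = -13*739636 = -9615268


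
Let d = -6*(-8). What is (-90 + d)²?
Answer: 1764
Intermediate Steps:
d = 48
(-90 + d)² = (-90 + 48)² = (-42)² = 1764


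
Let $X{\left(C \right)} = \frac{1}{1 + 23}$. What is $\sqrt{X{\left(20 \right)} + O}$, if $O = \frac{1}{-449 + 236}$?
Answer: $\frac{\sqrt{2982}}{284} \approx 0.19228$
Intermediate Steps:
$O = - \frac{1}{213}$ ($O = \frac{1}{-213} = - \frac{1}{213} \approx -0.0046948$)
$X{\left(C \right)} = \frac{1}{24}$
$\sqrt{X{\left(20 \right)} + O} = \sqrt{\frac{1}{24} - \frac{1}{213}} = \sqrt{\frac{21}{568}} = \frac{\sqrt{2982}}{284}$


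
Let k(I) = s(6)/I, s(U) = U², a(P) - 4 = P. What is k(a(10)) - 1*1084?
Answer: -7570/7 ≈ -1081.4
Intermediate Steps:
a(P) = 4 + P
k(I) = 36/I (k(I) = 6²/I = 36/I)
k(a(10)) - 1*1084 = 36/(4 + 10) - 1*1084 = 36/14 - 1084 = 36*(1/14) - 1084 = 18/7 - 1084 = -7570/7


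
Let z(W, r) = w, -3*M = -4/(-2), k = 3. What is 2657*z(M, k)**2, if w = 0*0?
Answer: 0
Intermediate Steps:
M = -2/3 (M = -(-1)*4/(-2)/3 = -(-1)*4*(-1/2)/3 = -(-1)*(-2)/3 = -1/3*2 = -2/3 ≈ -0.66667)
w = 0
z(W, r) = 0
2657*z(M, k)**2 = 2657*0**2 = 2657*0 = 0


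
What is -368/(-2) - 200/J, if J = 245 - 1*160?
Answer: 3088/17 ≈ 181.65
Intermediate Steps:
J = 85 (J = 245 - 160 = 85)
-368/(-2) - 200/J = -368/(-2) - 200/85 = -368*(-1/2) - 200*1/85 = 184 - 40/17 = 3088/17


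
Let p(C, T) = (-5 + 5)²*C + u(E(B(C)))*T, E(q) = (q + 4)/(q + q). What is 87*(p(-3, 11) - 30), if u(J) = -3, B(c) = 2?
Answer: -5481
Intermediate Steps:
E(q) = (4 + q)/(2*q) (E(q) = (4 + q)/((2*q)) = (4 + q)*(1/(2*q)) = (4 + q)/(2*q))
p(C, T) = -3*T (p(C, T) = (-5 + 5)²*C - 3*T = 0²*C - 3*T = 0*C - 3*T = 0 - 3*T = -3*T)
87*(p(-3, 11) - 30) = 87*(-3*11 - 30) = 87*(-33 - 30) = 87*(-63) = -5481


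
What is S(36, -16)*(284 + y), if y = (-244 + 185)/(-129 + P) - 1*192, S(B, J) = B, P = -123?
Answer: 23243/7 ≈ 3320.4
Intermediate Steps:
y = -48325/252 (y = (-244 + 185)/(-129 - 123) - 1*192 = -59/(-252) - 192 = -59*(-1/252) - 192 = 59/252 - 192 = -48325/252 ≈ -191.77)
S(36, -16)*(284 + y) = 36*(284 - 48325/252) = 36*(23243/252) = 23243/7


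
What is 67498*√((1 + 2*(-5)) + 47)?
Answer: 67498*√38 ≈ 4.1609e+5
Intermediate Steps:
67498*√((1 + 2*(-5)) + 47) = 67498*√((1 - 10) + 47) = 67498*√(-9 + 47) = 67498*√38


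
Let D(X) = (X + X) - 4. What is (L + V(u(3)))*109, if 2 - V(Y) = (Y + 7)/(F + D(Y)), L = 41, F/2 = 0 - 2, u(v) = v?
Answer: 5232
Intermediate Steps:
F = -4 (F = 2*(0 - 2) = 2*(-2) = -4)
D(X) = -4 + 2*X (D(X) = 2*X - 4 = -4 + 2*X)
V(Y) = 2 - (7 + Y)/(-8 + 2*Y) (V(Y) = 2 - (Y + 7)/(-4 + (-4 + 2*Y)) = 2 - (7 + Y)/(-8 + 2*Y))
(L + V(u(3)))*109 = (41 + (-23 + 3*3)/(2*(-4 + 3)))*109 = (41 + (½)*(-23 + 9)/(-1))*109 = (41 + (½)*(-1)*(-14))*109 = (41 + 7)*109 = 48*109 = 5232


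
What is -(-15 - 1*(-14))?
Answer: 1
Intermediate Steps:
-(-15 - 1*(-14)) = -(-15 + 14) = -1*(-1) = 1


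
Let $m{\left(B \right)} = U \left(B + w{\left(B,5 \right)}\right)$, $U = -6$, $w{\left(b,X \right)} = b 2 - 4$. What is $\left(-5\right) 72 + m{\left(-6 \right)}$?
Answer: $-228$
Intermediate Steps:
$w{\left(b,X \right)} = -4 + 2 b$ ($w{\left(b,X \right)} = 2 b - 4 = -4 + 2 b$)
$m{\left(B \right)} = 24 - 18 B$ ($m{\left(B \right)} = - 6 \left(B + \left(-4 + 2 B\right)\right) = - 6 \left(-4 + 3 B\right) = 24 - 18 B$)
$\left(-5\right) 72 + m{\left(-6 \right)} = \left(-5\right) 72 + \left(24 - -108\right) = -360 + \left(24 + 108\right) = -360 + 132 = -228$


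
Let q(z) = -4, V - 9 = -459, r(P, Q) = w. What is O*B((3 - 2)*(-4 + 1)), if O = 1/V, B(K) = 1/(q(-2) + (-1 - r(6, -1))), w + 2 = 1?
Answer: 1/1800 ≈ 0.00055556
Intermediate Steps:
w = -1 (w = -2 + 1 = -1)
r(P, Q) = -1
V = -450 (V = 9 - 459 = -450)
B(K) = -¼ (B(K) = 1/(-4 + (-1 - 1*(-1))) = 1/(-4 + (-1 + 1)) = 1/(-4 + 0) = 1/(-4) = -¼)
O = -1/450 (O = 1/(-450) = -1/450 ≈ -0.0022222)
O*B((3 - 2)*(-4 + 1)) = -1/450*(-¼) = 1/1800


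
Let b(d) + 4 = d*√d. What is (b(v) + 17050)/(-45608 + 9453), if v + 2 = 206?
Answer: -17046/36155 - 408*√51/36155 ≈ -0.55206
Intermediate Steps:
v = 204 (v = -2 + 206 = 204)
b(d) = -4 + d^(3/2) (b(d) = -4 + d*√d = -4 + d^(3/2))
(b(v) + 17050)/(-45608 + 9453) = ((-4 + 204^(3/2)) + 17050)/(-45608 + 9453) = ((-4 + 408*√51) + 17050)/(-36155) = (17046 + 408*√51)*(-1/36155) = -17046/36155 - 408*√51/36155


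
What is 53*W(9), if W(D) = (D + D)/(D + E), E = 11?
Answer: 477/10 ≈ 47.700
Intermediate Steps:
W(D) = 2*D/(11 + D) (W(D) = (D + D)/(D + 11) = (2*D)/(11 + D) = 2*D/(11 + D))
53*W(9) = 53*(2*9/(11 + 9)) = 53*(2*9/20) = 53*(2*9*(1/20)) = 53*(9/10) = 477/10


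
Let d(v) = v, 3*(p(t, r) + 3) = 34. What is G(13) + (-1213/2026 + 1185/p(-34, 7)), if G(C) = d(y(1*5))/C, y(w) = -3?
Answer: 18617083/131690 ≈ 141.37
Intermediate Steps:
p(t, r) = 25/3 (p(t, r) = -3 + (⅓)*34 = -3 + 34/3 = 25/3)
G(C) = -3/C
G(13) + (-1213/2026 + 1185/p(-34, 7)) = -3/13 + (-1213/2026 + 1185/(25/3)) = -3*1/13 + (-1213*1/2026 + 1185*(3/25)) = -3/13 + (-1213/2026 + 711/5) = -3/13 + 1434421/10130 = 18617083/131690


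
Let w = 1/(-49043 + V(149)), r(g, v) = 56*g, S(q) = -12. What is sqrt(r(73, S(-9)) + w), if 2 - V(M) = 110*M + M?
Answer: sqrt(4395352584405)/32790 ≈ 63.938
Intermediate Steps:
V(M) = 2 - 111*M (V(M) = 2 - (110*M + M) = 2 - 111*M)
w = -1/65580 (w = 1/(-49043 + (2 - 111*149)) = 1/(-49043 + (2 - 16539)) = 1/(-49043 - 16537) = 1/(-65580) = -1/65580 ≈ -1.5249e-5)
sqrt(r(73, S(-9)) + w) = sqrt(56*73 - 1/65580) = sqrt(4088 - 1/65580) = sqrt(268091039/65580) = sqrt(4395352584405)/32790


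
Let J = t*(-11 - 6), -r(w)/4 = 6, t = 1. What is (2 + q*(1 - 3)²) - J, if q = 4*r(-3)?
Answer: -365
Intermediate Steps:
r(w) = -24 (r(w) = -4*6 = -24)
q = -96 (q = 4*(-24) = -96)
J = -17 (J = 1*(-11 - 6) = 1*(-17) = -17)
(2 + q*(1 - 3)²) - J = (2 - 96*(1 - 3)²) - 1*(-17) = (2 - 96*(-2)²) + 17 = (2 - 96*4) + 17 = (2 - 384) + 17 = -382 + 17 = -365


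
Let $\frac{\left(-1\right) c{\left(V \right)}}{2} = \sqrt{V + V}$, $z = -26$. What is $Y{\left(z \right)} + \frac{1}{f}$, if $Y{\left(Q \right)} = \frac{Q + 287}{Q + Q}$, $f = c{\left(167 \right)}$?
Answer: $- \frac{261}{52} - \frac{\sqrt{334}}{668} \approx -5.0466$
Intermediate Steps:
$c{\left(V \right)} = - 2 \sqrt{2} \sqrt{V}$ ($c{\left(V \right)} = - 2 \sqrt{V + V} = - 2 \sqrt{2 V} = - 2 \sqrt{2} \sqrt{V}$)
$f = - 2 \sqrt{334}$ ($f = - 2 \sqrt{2} \sqrt{167} = - 2 \sqrt{334} \approx -36.551$)
$Y{\left(Q \right)} = \frac{287 + Q}{2 Q}$
$Y{\left(z \right)} + \frac{1}{f} = \frac{287 - 26}{2 \left(-26\right)} + \frac{1}{\left(-2\right) \sqrt{334}} = \frac{1}{2} \left(- \frac{1}{26}\right) 261 - \frac{\sqrt{334}}{668} = - \frac{261}{52} - \frac{\sqrt{334}}{668}$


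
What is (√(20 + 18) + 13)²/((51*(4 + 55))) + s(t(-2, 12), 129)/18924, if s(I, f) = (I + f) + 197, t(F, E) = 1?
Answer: 544579/6326924 + 26*√38/3009 ≈ 0.13934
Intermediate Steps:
s(I, f) = 197 + I + f
(√(20 + 18) + 13)²/((51*(4 + 55))) + s(t(-2, 12), 129)/18924 = (√(20 + 18) + 13)²/((51*(4 + 55))) + (197 + 1 + 129)/18924 = (√38 + 13)²/((51*59)) + 327*(1/18924) = (13 + √38)²/3009 + 109/6308 = 109/6308 + (13 + √38)²/3009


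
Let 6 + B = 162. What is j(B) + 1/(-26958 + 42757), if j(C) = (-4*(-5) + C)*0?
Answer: 1/15799 ≈ 6.3295e-5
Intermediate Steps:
B = 156 (B = -6 + 162 = 156)
j(C) = 0 (j(C) = (20 + C)*0 = 0)
j(B) + 1/(-26958 + 42757) = 0 + 1/(-26958 + 42757) = 0 + 1/15799 = 1/15799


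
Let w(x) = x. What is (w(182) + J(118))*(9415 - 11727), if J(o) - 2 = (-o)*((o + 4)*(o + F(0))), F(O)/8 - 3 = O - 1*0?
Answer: 4725838976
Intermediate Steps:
F(O) = 24 + 8*O (F(O) = 24 + 8*(O - 1*0) = 24 + 8*(O + 0) = 24 + 8*O)
J(o) = 2 - o*(4 + o)*(24 + o) (J(o) = 2 + (-o)*((o + 4)*(o + (24 + 8*0))) = 2 + (-o)*((4 + o)*(o + (24 + 0))) = 2 + (-o)*((4 + o)*(o + 24)) = 2 + (-o)*((4 + o)*(24 + o)) = 2 - o*(4 + o)*(24 + o))
(w(182) + J(118))*(9415 - 11727) = (182 + (2 - 1*118**3 - 96*118 - 28*118**2))*(9415 - 11727) = (182 + (2 - 1*1643032 - 11328 - 28*13924))*(-2312) = (182 + (2 - 1643032 - 11328 - 389872))*(-2312) = (182 - 2044230)*(-2312) = -2044048*(-2312) = 4725838976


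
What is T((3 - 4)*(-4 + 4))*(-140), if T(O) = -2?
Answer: 280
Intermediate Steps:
T((3 - 4)*(-4 + 4))*(-140) = -2*(-140) = 280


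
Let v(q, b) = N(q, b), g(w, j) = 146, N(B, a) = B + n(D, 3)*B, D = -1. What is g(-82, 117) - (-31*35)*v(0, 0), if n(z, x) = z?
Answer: 146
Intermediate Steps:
N(B, a) = 0 (N(B, a) = B - B = 0)
v(q, b) = 0
g(-82, 117) - (-31*35)*v(0, 0) = 146 - (-31*35)*0 = 146 - (-1085)*0 = 146 - 1*0 = 146 + 0 = 146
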